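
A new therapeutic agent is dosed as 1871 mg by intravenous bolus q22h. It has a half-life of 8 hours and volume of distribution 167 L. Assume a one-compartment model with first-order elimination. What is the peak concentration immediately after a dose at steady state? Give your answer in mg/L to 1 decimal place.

13.2 mg/L

k = ln2/t½ = ln2/8 ≈ 0.086643 h⁻¹; fraction remaining f = e^(−kτ) = e^(−0.086643×22) ≈ 0.1487.
At steady state, accumulation factor R = 1/(1 − e^(−kτ)) ≈ 1.1747.
Single-dose peak C₀ = D/Vd = 1871/167 ≈ 11.204 mg/L.
Steady-state peak Cmax,ss = C₀·R ≈ 11.204 × 1.1747 ≈ 13.161 mg/L.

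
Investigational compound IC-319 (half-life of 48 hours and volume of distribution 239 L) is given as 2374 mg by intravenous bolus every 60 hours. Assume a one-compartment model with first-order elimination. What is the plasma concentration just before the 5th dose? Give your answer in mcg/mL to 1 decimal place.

f = (1/2)^(τ/t½) = (1/2)^(60/48) ≈ 0.4204.
C₀ = D/Vd = 2374/239 ≈ 9.933 mcg/mL.
Before the 5th dose, 4 doses have been given. Superposition: Cmin = C₀·(f + f² + … + f^4).
≈ 9.933 × (0.4204 + 0.1767 + 0.0743 + 0.0312) ≈ 9.933 × 0.7026 ≈ 6.979 mcg/mL.

7.0 mcg/mL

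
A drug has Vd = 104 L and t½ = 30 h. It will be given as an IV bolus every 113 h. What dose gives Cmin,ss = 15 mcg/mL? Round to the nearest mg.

19673 mg

τ/t½ = 113/30 ≈ 3.7667, so f = (1/2)^(113/30) ≈ 0.073472.
Cmin,ss = (D/Vd)·f/(1−f), so D = Cmin,ss·Vd·(1−f)/f.
D = 15 × 104 × (1−f)/f ≈ 15 × 104 × 12.61063 ≈ 19672.58 mg.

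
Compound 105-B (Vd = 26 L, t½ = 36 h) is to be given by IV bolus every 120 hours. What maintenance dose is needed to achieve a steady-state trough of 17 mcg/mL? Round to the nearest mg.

4013 mg

τ/t½ = 120/36 ≈ 3.3333, so f = (1/2)^(120/36) ≈ 0.099213.
Cmin,ss = (D/Vd)·f/(1−f), so D = Cmin,ss·Vd·(1−f)/f.
D = 17 × 26 × (1−f)/f ≈ 17 × 26 × 9.07932 ≈ 4013.06 mg.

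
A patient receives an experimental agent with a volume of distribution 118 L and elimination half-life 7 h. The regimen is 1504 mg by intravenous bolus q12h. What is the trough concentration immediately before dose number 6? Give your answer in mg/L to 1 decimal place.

f = (1/2)^(τ/t½) = (1/2)^(12/7) ≈ 0.3048.
C₀ = D/Vd = 1504/118 ≈ 12.746 mg/L.
Before the 6th dose, 5 doses have been given. Superposition: Cmin = C₀·(f + f² + … + f^5).
≈ 12.746 × (0.3048 + 0.0929 + 0.0283 + 0.0086 + 0.0026) ≈ 12.746 × 0.4372 ≈ 5.573 mg/L.

5.6 mg/L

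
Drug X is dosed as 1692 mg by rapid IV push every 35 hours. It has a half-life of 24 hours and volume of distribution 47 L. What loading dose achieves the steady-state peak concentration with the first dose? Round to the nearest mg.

2660 mg

f = (1/2)^(35/24) ≈ 0.363913; accumulation ratio R = 1/(1−f) ≈ 1.57211.
Loading dose to hit Cmax,ss on first dose: D_load = D_maint·R ≈ 1692 × 1.57211 ≈ 2660.01 mg.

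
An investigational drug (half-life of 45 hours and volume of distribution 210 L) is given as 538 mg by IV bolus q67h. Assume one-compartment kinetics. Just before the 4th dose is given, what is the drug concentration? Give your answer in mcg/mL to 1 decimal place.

f = (1/2)^(τ/t½) = (1/2)^(67/45) ≈ 0.3563.
C₀ = D/Vd = 538/210 ≈ 2.562 mcg/mL.
Before the 4th dose, 3 doses have been given. Superposition: Cmin = C₀·(f + f² + … + f^3).
≈ 2.562 × (0.3563 + 0.1269 + 0.0452) ≈ 2.562 × 0.5284 ≈ 1.354 mcg/mL.

1.4 mcg/mL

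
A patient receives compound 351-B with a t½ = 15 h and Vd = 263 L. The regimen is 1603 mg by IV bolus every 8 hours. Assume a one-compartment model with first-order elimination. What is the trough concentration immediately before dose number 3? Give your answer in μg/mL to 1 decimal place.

7.1 μg/mL

f = (1/2)^(τ/t½) = (1/2)^(8/15) ≈ 0.6910.
C₀ = D/Vd = 1603/263 ≈ 6.095 μg/mL.
Before the 3rd dose, 2 doses have been given. Superposition: Cmin = C₀·(f + f²).
≈ 6.095 × (0.6910 + 0.4775) ≈ 6.095 × 1.1685 ≈ 7.122 μg/mL.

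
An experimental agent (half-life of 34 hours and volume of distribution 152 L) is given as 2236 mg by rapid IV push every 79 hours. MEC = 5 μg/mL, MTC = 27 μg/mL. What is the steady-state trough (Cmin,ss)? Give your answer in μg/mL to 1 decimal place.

τ/t½ = 79/34 ≈ 2.3235, so fraction remaining f = (1/2)^(79/34) ≈ 0.1998.
Each bolus raises the concentration by D/Vd = 2236/152 ≈ 14.711 μg/mL.
Steady-state trough Cmin,ss = C₀·f/(1−f) ≈ 14.711 × 0.1998/0.8002 ≈ 3.673 μg/mL.
Trough 3.7 μg/mL vs MEC 5 μg/mL: subtherapeutic.

3.7 μg/mL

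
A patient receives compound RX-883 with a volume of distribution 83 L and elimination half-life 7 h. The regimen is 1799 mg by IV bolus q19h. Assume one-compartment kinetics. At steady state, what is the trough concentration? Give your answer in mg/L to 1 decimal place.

3.9 mg/L

Over one 19-h interval, 19/7 ≈ 2.7143 half-lives elapse, leaving f ≈ 0.1524 of each dose.
Single-dose peak C₀ = D/Vd = 1799/83 ≈ 21.675 mg/L.
Steady-state trough Cmin,ss = C₀·f/(1−f) ≈ 21.675 × 0.1524/0.8476 ≈ 3.897 mg/L.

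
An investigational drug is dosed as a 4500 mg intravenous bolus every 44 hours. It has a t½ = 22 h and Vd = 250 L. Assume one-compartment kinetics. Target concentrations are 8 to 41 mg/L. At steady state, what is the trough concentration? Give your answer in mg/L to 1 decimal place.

6.0 mg/L

The dosing interval is 2 half-lives, so f = 2^(−2) = 0.25.
Accumulation ratio R = 1/(1 − f) = 1/0.75 = 4/3.
Single-dose peak C₀ = D/Vd = 4500/250 = 18 mg/L.
Steady-state peak Cmax,ss = C₀·R = 18 × 4/3 ≈ 24.000 mg/L.
Steady-state trough Cmin,ss = Cmax,ss·f ≈ 24.000 × 0.25 ≈ 6.000 mg/L.
Trough 6.0 mg/L vs MEC 8 mg/L: subtherapeutic.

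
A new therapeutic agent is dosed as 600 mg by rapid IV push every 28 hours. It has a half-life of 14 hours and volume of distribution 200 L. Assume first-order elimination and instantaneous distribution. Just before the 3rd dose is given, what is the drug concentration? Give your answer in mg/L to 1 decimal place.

0.9 mg/L

f = (1/2)^(τ/t½) = (1/2)^(28/14) ≈ 0.2500.
C₀ = D/Vd = 600/200 ≈ 3.000 mg/L.
Before the 3rd dose, 2 doses have been given. Superposition: Cmin = C₀·(f + f²).
≈ 3.000 × (0.2500 + 0.0625) ≈ 3.000 × 0.3125 ≈ 0.938 mg/L.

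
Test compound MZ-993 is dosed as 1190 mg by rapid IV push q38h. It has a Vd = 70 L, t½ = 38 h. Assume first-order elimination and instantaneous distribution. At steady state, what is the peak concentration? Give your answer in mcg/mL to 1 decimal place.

34.0 mcg/mL

τ = 38 h = 1 half-life, so f = (1/2)^1 = 0.5.
Accumulation ratio R = 1/(1 − f) = 1/0.5 = 2/1.
Single-dose peak C₀ = D/Vd = 1190/70 = 17 mcg/mL.
Steady-state peak Cmax,ss = C₀·R = 17 × 2/1 ≈ 34.000 mcg/mL.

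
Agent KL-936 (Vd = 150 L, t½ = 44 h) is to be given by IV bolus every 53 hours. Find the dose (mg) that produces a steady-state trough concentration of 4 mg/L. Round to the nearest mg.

τ/t½ = 53/44 ≈ 1.2045, so f = (1/2)^(53/44) ≈ 0.433906.
Cmin,ss = (D/Vd)·f/(1−f), so D = Cmin,ss·Vd·(1−f)/f.
D = 4 × 150 × (1−f)/f ≈ 4 × 150 × 1.30465 ≈ 782.79 mg.

783 mg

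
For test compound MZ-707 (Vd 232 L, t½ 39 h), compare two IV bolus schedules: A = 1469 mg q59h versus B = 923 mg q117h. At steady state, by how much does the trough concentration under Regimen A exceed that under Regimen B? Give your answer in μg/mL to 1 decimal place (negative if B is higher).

Regimen A: f = (1/2)^(59/39) ≈ 0.3504; Cmin,ss = (1469/232)·f/(1−f) ≈ 3.415 μg/mL.
Regimen B: f = (1/2)^(117/39) ≈ 0.1250; Cmin,ss = (923/232)·f/(1−f) ≈ 0.568 μg/mL.
Difference ≈ 3.415 − 0.568 ≈ 2.847 μg/mL.

2.8 μg/mL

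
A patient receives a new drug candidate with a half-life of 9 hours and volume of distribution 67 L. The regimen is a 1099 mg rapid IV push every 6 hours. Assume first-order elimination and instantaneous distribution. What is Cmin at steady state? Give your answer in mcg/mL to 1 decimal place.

27.9 mcg/mL

τ/t½ = 6/9 ≈ 0.66667, so fraction remaining f = (1/2)^(6/9) ≈ 0.6300.
At steady state, accumulation factor R = 1/(1 − e^(−kτ)) ≈ 2.7027.
Single-dose peak C₀ = D/Vd = 1099/67 ≈ 16.403 mcg/mL.
Cmax,ss = C₀/(1 − f) ≈ 16.403/0.3700 ≈ 44.332 mcg/mL.
One interval later, Cmin,ss = Cmax,ss·e^(−kτ) ≈ 44.332 × 0.6300 ≈ 27.929 mcg/mL.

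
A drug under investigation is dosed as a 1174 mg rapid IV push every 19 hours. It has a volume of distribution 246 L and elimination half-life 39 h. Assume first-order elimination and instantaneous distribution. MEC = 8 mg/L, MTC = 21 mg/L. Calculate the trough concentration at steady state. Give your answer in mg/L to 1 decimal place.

11.9 mg/L

τ/t½ = 19/39 ≈ 0.48718, so fraction remaining f = (1/2)^(19/39) ≈ 0.7134.
Single-dose peak C₀ = D/Vd = 1174/246 ≈ 4.772 mg/L.
Steady-state trough Cmin,ss = C₀·f/(1−f) ≈ 4.772 × 0.7134/0.2866 ≈ 11.878 mg/L.
Trough 11.9 mg/L vs MEC 8 mg/L: adequate.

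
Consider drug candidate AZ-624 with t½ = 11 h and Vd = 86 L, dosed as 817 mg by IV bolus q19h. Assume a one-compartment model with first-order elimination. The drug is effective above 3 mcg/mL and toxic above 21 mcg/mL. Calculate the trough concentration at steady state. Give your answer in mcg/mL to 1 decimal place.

Over one 19-h interval, 19/11 ≈ 1.7273 half-lives elapse, leaving f ≈ 0.3020 of each dose.
Each bolus raises the concentration by D/Vd = 817/86 ≈ 9.500 mcg/mL.
Steady-state trough Cmin,ss = C₀·f/(1−f) ≈ 9.500 × 0.3020/0.6980 ≈ 4.110 mcg/mL.
Trough 4.1 mcg/mL vs MEC 3 mcg/mL: adequate.

4.1 mcg/mL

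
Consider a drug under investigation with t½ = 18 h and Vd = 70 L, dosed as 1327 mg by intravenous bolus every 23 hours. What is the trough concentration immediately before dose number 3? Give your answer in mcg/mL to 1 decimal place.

11.0 mcg/mL

f = (1/2)^(τ/t½) = (1/2)^(23/18) ≈ 0.4124.
C₀ = D/Vd = 1327/70 ≈ 18.957 mcg/mL.
Before the 3rd dose, 2 doses have been given. Superposition: Cmin = C₀·(f + f²).
≈ 18.957 × (0.4124 + 0.1701) ≈ 18.957 × 0.5825 ≈ 11.042 mcg/mL.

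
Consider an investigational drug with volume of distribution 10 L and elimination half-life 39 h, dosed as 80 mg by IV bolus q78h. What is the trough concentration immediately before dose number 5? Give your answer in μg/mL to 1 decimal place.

f = (1/2)^(τ/t½) = (1/2)^(78/39) ≈ 0.2500.
C₀ = D/Vd = 80/10 ≈ 8.000 μg/mL.
Before the 5th dose, 4 doses have been given. Superposition: Cmin = C₀·(f + f² + … + f^4).
≈ 8.000 × (0.2500 + 0.0625 + 0.0156 + 0.0039) ≈ 8.000 × 0.3320 ≈ 2.656 μg/mL.

2.7 μg/mL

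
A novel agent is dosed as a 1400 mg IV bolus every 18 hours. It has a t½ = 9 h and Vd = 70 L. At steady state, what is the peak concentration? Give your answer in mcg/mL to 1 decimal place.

τ = 18 h = 2 half-lives, so f = (1/2)^2 = 0.25.
At steady state, R = 1/(1 − 0.25) = 4/3.
Single-dose peak C₀ = D/Vd = 1400/70 = 20 mcg/mL.
Steady-state peak Cmax,ss = C₀·R = 20 × 4/3 ≈ 26.667 mcg/mL.

26.7 mcg/mL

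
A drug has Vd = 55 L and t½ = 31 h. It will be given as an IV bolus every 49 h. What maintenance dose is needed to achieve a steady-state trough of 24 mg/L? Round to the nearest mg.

τ/t½ = 49/31 ≈ 1.5806, so f = (1/2)^(49/31) ≈ 0.334332.
Cmin,ss = (D/Vd)·f/(1−f), so D = Cmin,ss·Vd·(1−f)/f.
D = 24 × 55 × (1−f)/f ≈ 24 × 55 × 1.99104 ≈ 2628.17 mg.

2628 mg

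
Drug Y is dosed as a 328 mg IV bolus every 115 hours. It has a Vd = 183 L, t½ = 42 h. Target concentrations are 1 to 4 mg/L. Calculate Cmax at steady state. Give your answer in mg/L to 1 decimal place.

τ/t½ = 115/42 ≈ 2.7381, so fraction remaining f = (1/2)^(115/42) ≈ 0.1499.
At steady state, accumulation factor R = 1/(1 − e^(−kτ)) ≈ 1.1763.
Each bolus raises the concentration by D/Vd = 328/183 ≈ 1.792 mg/L.
Steady-state peak Cmax,ss = C₀·R ≈ 1.792 × 1.1763 ≈ 2.108 mg/L.
Peak 2.1 mg/L vs MTC 4 mg/L: below toxic threshold.

2.1 mg/L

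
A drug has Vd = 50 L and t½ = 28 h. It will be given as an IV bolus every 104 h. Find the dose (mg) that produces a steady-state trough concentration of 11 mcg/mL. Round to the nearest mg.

6669 mg

τ/t½ = 104/28 ≈ 3.7143, so f = (1/2)^(104/28) ≈ 0.076188.
Cmin,ss = (D/Vd)·f/(1−f), so D = Cmin,ss·Vd·(1−f)/f.
D = 11 × 50 × (1−f)/f ≈ 11 × 50 × 12.12543 ≈ 6668.99 mg.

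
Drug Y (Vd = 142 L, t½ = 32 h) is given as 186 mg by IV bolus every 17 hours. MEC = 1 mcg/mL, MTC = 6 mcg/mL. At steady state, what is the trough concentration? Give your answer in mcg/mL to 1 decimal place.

τ/t½ = 17/32 ≈ 0.53125, so fraction remaining f = (1/2)^(17/32) ≈ 0.6920.
At steady state, accumulation factor R = 1/(1 − e^(−kτ)) ≈ 3.2468.
Single-dose peak C₀ = D/Vd = 186/142 ≈ 1.310 mcg/mL.
Steady-state peak Cmax,ss = C₀·R ≈ 1.310 × 3.2468 ≈ 4.253 mcg/mL.
One interval later, Cmin,ss = Cmax,ss·e^(−kτ) ≈ 4.253 × 0.6920 ≈ 2.943 mcg/mL.
Trough 2.9 mcg/mL vs MEC 1 mcg/mL: adequate.

2.9 mcg/mL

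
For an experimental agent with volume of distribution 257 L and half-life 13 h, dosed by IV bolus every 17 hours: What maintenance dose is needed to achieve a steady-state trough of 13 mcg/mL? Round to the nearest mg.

τ/t½ = 17/13 ≈ 1.3077, so f = (1/2)^(17/13) ≈ 0.403967.
Cmin,ss = (D/Vd)·f/(1−f), so D = Cmin,ss·Vd·(1−f)/f.
D = 13 × 257 × (1−f)/f ≈ 13 × 257 × 1.47545 ≈ 4929.48 mg.

4929 mg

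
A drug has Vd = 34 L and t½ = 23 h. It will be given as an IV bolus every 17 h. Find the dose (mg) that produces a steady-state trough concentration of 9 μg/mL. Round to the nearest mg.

205 mg

τ/t½ = 17/23 ≈ 0.73913, so f = (1/2)^(17/23) ≈ 0.599100.
Cmin,ss = (D/Vd)·f/(1−f), so D = Cmin,ss·Vd·(1−f)/f.
D = 9 × 34 × (1−f)/f ≈ 9 × 34 × 0.66917 ≈ 204.77 mg.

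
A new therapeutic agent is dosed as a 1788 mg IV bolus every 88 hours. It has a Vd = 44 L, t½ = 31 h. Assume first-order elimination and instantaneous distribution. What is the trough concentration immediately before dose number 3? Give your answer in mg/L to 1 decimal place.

6.5 mg/L

f = (1/2)^(τ/t½) = (1/2)^(88/31) ≈ 0.1398.
C₀ = D/Vd = 1788/44 ≈ 40.636 mg/L.
Before the 3rd dose, 2 doses have been given. Superposition: Cmin = C₀·(f + f²).
≈ 40.636 × (0.1398 + 0.0195) ≈ 40.636 × 0.1593 ≈ 6.473 mg/L.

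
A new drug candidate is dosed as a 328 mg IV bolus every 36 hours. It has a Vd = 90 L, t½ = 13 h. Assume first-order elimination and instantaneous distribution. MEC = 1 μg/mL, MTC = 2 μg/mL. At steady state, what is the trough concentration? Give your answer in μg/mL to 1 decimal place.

Over one 36-h interval, 36/13 ≈ 2.7692 half-lives elapse, leaving f ≈ 0.1467 of each dose.
Accumulation ratio R = 1/(1 − f) ≈ 1/0.8533 ≈ 1.1719.
Single-dose peak C₀ = D/Vd = 328/90 ≈ 3.644 μg/mL.
Cmax,ss = C₀/(1 − f) ≈ 3.644/0.8533 ≈ 4.270 μg/mL.
Steady-state trough Cmin,ss = Cmax,ss·f ≈ 4.270 × 0.1467 ≈ 0.626 μg/mL.
Trough 0.6 μg/mL vs MEC 1 μg/mL: subtherapeutic.

0.6 μg/mL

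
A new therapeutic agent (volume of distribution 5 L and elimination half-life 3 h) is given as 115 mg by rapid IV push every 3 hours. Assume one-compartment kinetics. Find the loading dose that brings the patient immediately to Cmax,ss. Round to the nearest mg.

230 mg

f = (1/2)^(3/3) ≈ 0.500000; accumulation ratio R = 1/(1−f) ≈ 2.00000.
Loading dose to hit Cmax,ss on first dose: D_load = D_maint·R ≈ 115 × 2.00000 ≈ 230.00 mg.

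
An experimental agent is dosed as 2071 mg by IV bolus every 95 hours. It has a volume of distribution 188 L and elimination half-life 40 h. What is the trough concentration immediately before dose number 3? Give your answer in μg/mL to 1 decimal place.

2.5 μg/mL

f = (1/2)^(τ/t½) = (1/2)^(95/40) ≈ 0.1928.
C₀ = D/Vd = 2071/188 ≈ 11.016 μg/mL.
Before the 3rd dose, 2 doses have been given. Superposition: Cmin = C₀·(f + f²).
≈ 11.016 × (0.1928 + 0.0372) ≈ 11.016 × 0.2300 ≈ 2.534 μg/mL.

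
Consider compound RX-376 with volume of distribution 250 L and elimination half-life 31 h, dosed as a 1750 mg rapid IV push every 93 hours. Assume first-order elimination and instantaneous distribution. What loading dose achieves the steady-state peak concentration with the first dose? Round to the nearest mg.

2000 mg

f = (1/2)^(93/31) ≈ 0.125000; accumulation ratio R = 1/(1−f) ≈ 1.14286.
Loading dose to hit Cmax,ss on first dose: D_load = D_maint·R ≈ 1750 × 1.14286 ≈ 2000.00 mg.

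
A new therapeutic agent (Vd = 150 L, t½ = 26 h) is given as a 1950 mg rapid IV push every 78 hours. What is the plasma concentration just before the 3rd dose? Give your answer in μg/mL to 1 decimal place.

1.8 μg/mL

f = (1/2)^(τ/t½) = (1/2)^(78/26) ≈ 0.1250.
C₀ = D/Vd = 1950/150 ≈ 13.000 μg/mL.
Before the 3rd dose, 2 doses have been given. Superposition: Cmin = C₀·(f + f²).
≈ 13.000 × (0.1250 + 0.0156) ≈ 13.000 × 0.1406 ≈ 1.828 μg/mL.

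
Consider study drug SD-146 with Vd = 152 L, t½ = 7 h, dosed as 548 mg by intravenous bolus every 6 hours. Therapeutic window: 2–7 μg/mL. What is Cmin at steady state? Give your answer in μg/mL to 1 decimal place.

4.4 μg/mL

k = ln2/t½ = ln2/7 ≈ 0.099021 h⁻¹; fraction remaining f = e^(−kτ) = e^(−0.099021×6) ≈ 0.5520.
At steady state, accumulation factor R = 1/(1 − e^(−kτ)) ≈ 2.2321.
Each bolus raises the concentration by D/Vd = 548/152 ≈ 3.605 μg/mL.
Steady-state peak Cmax,ss = C₀·R ≈ 3.605 × 2.2321 ≈ 8.047 μg/mL.
One interval later, Cmin,ss = Cmax,ss·e^(−kτ) ≈ 8.047 × 0.5520 ≈ 4.442 μg/mL.
Trough 4.4 μg/mL vs MEC 2 μg/mL: adequate.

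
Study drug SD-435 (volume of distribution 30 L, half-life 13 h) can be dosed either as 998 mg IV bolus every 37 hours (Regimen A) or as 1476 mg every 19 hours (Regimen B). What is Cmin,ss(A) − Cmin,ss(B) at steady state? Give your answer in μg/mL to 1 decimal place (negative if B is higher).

Regimen A: f = (1/2)^(37/13) ≈ 0.1391; Cmin,ss = (998/30)·f/(1−f) ≈ 5.375 μg/mL.
Regimen B: f = (1/2)^(19/13) ≈ 0.3631; Cmin,ss = (1476/30)·f/(1−f) ≈ 28.049 μg/mL.
Difference ≈ 5.375 − 28.049 ≈ -22.674 μg/mL.

-22.7 μg/mL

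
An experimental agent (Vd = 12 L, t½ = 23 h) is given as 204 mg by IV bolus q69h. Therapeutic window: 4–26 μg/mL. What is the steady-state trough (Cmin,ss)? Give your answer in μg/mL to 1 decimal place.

2.4 μg/mL

The dosing interval is 3 half-lives, so f = 2^(−3) = 0.125.
Accumulation ratio R = 1/(1 − f) = 1/0.875 = 8/7.
Single-dose peak C₀ = D/Vd = 204/12 = 17 μg/mL.
Steady-state peak Cmax,ss = C₀·R = 17 × 8/7 ≈ 19.429 μg/mL.
Steady-state trough Cmin,ss = Cmax,ss·f ≈ 19.429 × 0.125 ≈ 2.429 μg/mL.
Trough 2.4 μg/mL vs MEC 4 μg/mL: subtherapeutic.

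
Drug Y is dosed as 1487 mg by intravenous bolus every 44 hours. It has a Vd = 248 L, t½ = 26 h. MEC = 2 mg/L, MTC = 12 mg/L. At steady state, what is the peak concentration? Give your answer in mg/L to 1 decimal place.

Over one 44-h interval, 44/26 ≈ 1.6923 half-lives elapse, leaving f ≈ 0.3094 of each dose.
Accumulation ratio R = 1/(1 − f) ≈ 1/0.6906 ≈ 1.4480.
Each bolus raises the concentration by D/Vd = 1487/248 ≈ 5.996 mg/L.
Steady-state peak Cmax,ss = C₀·R ≈ 5.996 × 1.4480 ≈ 8.682 mg/L.
Peak 8.7 mg/L vs MTC 12 mg/L: below toxic threshold.

8.7 mg/L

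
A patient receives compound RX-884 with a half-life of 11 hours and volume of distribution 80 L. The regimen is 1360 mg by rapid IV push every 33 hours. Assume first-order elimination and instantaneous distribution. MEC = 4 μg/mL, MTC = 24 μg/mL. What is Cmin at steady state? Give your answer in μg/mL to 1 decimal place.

τ = 33 h = 3 half-lives, so f = (1/2)^3 = 0.125.
Accumulation ratio R = 1/(1 − f) = 1/0.875 = 8/7.
Single-dose peak C₀ = D/Vd = 1360/80 = 17 μg/mL.
Steady-state peak Cmax,ss = C₀·R = 17 × 8/7 ≈ 19.429 μg/mL.
Steady-state trough Cmin,ss = Cmax,ss·f ≈ 19.429 × 0.125 ≈ 2.429 μg/mL.
Trough 2.4 μg/mL vs MEC 4 μg/mL: subtherapeutic.

2.4 μg/mL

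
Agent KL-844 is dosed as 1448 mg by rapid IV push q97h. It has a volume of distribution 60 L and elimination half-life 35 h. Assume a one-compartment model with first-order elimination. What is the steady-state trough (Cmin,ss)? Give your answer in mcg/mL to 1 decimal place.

k = ln2/t½ = ln2/35 ≈ 0.019804 h⁻¹; fraction remaining f = e^(−kτ) = e^(−0.019804×97) ≈ 0.1465.
Single-dose peak C₀ = D/Vd = 1448/60 ≈ 24.133 mcg/mL.
Steady-state trough Cmin,ss = C₀·f/(1−f) ≈ 24.133 × 0.1465/0.8535 ≈ 4.142 mcg/mL.

4.1 mcg/mL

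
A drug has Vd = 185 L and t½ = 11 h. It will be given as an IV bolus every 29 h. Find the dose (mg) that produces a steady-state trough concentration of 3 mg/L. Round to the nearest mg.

τ/t½ = 29/11 ≈ 2.6364, so f = (1/2)^(29/11) ≈ 0.160833.
Cmin,ss = (D/Vd)·f/(1−f), so D = Cmin,ss·Vd·(1−f)/f.
D = 3 × 185 × (1−f)/f ≈ 3 × 185 × 5.21763 ≈ 2895.78 mg.

2896 mg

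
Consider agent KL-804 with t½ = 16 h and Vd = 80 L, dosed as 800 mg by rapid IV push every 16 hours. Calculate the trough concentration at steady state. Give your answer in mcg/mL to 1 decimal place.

τ = 16 h = 1 half-life, so f = (1/2)^1 = 0.5.
Accumulation ratio R = 1/(1 − f) = 1/0.5 = 2/1.
Single-dose peak C₀ = D/Vd = 800/80 = 10 mcg/mL.
Steady-state peak Cmax,ss = C₀·R = 10 × 2/1 ≈ 20.000 mcg/mL.
Steady-state trough Cmin,ss = Cmax,ss·f ≈ 20.000 × 0.5 ≈ 10.000 mcg/mL.

10.0 mcg/mL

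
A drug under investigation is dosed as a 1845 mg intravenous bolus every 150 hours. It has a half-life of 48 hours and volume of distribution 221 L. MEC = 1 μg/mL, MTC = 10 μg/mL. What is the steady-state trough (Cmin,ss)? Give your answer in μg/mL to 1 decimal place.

1.1 μg/mL

τ/t½ = 150/48 ≈ 3.125, so fraction remaining f = (1/2)^(150/48) ≈ 0.1146.
At steady state, accumulation factor R = 1/(1 − e^(−kτ)) ≈ 1.1294.
Each bolus raises the concentration by D/Vd = 1845/221 ≈ 8.348 μg/mL.
Cmax,ss = C₀/(1 − f) ≈ 8.348/0.8854 ≈ 9.429 μg/mL.
Steady-state trough Cmin,ss = Cmax,ss·f ≈ 9.429 × 0.1146 ≈ 1.081 μg/mL.
Trough 1.1 μg/mL vs MEC 1 μg/mL: adequate.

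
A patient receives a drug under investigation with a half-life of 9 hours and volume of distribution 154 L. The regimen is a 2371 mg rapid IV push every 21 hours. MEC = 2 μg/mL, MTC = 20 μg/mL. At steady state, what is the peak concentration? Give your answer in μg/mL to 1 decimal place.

k = ln2/t½ = ln2/9 ≈ 0.077016 h⁻¹; fraction remaining f = e^(−kτ) = e^(−0.077016×21) ≈ 0.1984.
Accumulation ratio R = 1/(1 − f) ≈ 1/0.8016 ≈ 1.2475.
Each bolus raises the concentration by D/Vd = 2371/154 ≈ 15.396 μg/mL.
Steady-state peak Cmax,ss = C₀·R ≈ 15.396 × 1.2475 ≈ 19.207 μg/mL.
Peak 19.2 μg/mL vs MTC 20 μg/mL: below toxic threshold.

19.2 μg/mL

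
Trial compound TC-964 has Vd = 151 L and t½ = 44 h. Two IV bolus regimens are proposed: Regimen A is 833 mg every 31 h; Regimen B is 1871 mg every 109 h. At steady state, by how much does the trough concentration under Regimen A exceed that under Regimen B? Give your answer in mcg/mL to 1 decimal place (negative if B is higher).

6.0 mcg/mL

Regimen A: f = (1/2)^(31/44) ≈ 0.6136; Cmin,ss = (833/151)·f/(1−f) ≈ 8.760 mcg/mL.
Regimen B: f = (1/2)^(109/44) ≈ 0.1796; Cmin,ss = (1871/151)·f/(1−f) ≈ 2.713 mcg/mL.
Difference ≈ 8.760 − 2.713 ≈ 6.047 mcg/mL.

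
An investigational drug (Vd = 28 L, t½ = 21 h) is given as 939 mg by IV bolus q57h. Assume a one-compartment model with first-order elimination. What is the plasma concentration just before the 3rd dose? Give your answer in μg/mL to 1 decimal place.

f = (1/2)^(τ/t½) = (1/2)^(57/21) ≈ 0.1524.
C₀ = D/Vd = 939/28 ≈ 33.536 μg/mL.
Before the 3rd dose, 2 doses have been given. Superposition: Cmin = C₀·(f + f²).
≈ 33.536 × (0.1524 + 0.0232) ≈ 33.536 × 0.1756 ≈ 5.889 μg/mL.

5.9 μg/mL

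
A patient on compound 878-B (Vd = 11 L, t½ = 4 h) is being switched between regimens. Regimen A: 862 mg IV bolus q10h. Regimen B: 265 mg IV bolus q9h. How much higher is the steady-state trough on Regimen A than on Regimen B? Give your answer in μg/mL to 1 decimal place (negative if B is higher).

Regimen A: f = (1/2)^(10/4) ≈ 0.1768; Cmin,ss = (862/11)·f/(1−f) ≈ 16.830 μg/mL.
Regimen B: f = (1/2)^(9/4) ≈ 0.2102; Cmin,ss = (265/11)·f/(1−f) ≈ 6.412 μg/mL.
Difference ≈ 16.830 − 6.412 ≈ 10.418 μg/mL.

10.4 μg/mL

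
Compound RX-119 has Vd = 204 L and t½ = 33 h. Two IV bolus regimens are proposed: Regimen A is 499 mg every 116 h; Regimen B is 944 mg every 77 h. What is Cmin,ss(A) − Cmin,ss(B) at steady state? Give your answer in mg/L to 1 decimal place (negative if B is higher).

-0.9 mg/L

Regimen A: f = (1/2)^(116/33) ≈ 0.0875; Cmin,ss = (499/204)·f/(1−f) ≈ 0.235 mg/L.
Regimen B: f = (1/2)^(77/33) ≈ 0.1984; Cmin,ss = (944/204)·f/(1−f) ≈ 1.145 mg/L.
Difference ≈ 0.235 − 1.145 ≈ -0.910 mg/L.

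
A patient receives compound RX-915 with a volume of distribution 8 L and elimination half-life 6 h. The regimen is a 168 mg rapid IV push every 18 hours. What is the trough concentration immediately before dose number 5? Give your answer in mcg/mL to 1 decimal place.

f = (1/2)^(τ/t½) = (1/2)^(18/6) ≈ 0.1250.
C₀ = D/Vd = 168/8 ≈ 21.000 mcg/mL.
Before the 5th dose, 4 doses have been given. Superposition: Cmin = C₀·(f + f² + … + f^4).
≈ 21.000 × (0.1250 + 0.0156 + 0.0020 + 0.0002) ≈ 21.000 × 0.1428 ≈ 2.999 mcg/mL.

3.0 mcg/mL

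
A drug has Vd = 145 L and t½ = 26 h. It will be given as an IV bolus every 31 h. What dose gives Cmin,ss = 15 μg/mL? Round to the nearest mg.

2795 mg

τ/t½ = 31/26 ≈ 1.1923, so f = (1/2)^(31/26) ≈ 0.437602.
Cmin,ss = (D/Vd)·f/(1−f), so D = Cmin,ss·Vd·(1−f)/f.
D = 15 × 145 × (1−f)/f ≈ 15 × 145 × 1.28518 ≈ 2795.27 mg.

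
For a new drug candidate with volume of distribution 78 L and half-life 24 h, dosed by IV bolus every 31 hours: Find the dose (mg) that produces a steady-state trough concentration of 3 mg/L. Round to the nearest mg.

τ/t½ = 31/24 ≈ 1.2917, so f = (1/2)^(31/24) ≈ 0.408479.
Cmin,ss = (D/Vd)·f/(1−f), so D = Cmin,ss·Vd·(1−f)/f.
D = 3 × 78 × (1−f)/f ≈ 3 × 78 × 1.44811 ≈ 338.86 mg.

339 mg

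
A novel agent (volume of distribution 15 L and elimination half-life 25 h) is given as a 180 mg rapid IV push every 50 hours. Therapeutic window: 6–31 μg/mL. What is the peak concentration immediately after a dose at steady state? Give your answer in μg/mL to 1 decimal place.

16.0 μg/mL

τ = 50 h = 2 half-lives, so f = (1/2)^2 = 0.25.
Accumulation ratio R = 1/(1 − f) = 1/0.75 = 4/3.
Single-dose peak C₀ = D/Vd = 180/15 = 12 μg/mL.
Steady-state peak Cmax,ss = C₀·R = 12 × 4/3 ≈ 16.000 μg/mL.
Peak 16.0 μg/mL vs MTC 31 μg/mL: below toxic threshold.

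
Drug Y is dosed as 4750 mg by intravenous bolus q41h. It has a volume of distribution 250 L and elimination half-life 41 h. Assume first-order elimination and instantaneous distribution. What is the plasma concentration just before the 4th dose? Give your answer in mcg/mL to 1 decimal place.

f = (1/2)^(τ/t½) = (1/2)^(41/41) ≈ 0.5000.
C₀ = D/Vd = 4750/250 ≈ 19.000 mcg/mL.
Before the 4th dose, 3 doses have been given. Superposition: Cmin = C₀·(f + f² + … + f^3).
≈ 19.000 × (0.5000 + 0.2500 + 0.1250) ≈ 19.000 × 0.8750 ≈ 16.625 mcg/mL.

16.6 mcg/mL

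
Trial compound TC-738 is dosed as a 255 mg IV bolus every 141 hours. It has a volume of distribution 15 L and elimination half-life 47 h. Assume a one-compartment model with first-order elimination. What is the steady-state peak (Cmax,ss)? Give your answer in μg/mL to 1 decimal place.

τ = 141 h = 3 half-lives, so f = (1/2)^3 = 0.125.
Accumulation ratio R = 1/(1 − f) = 1/0.875 = 8/7.
Single-dose peak C₀ = D/Vd = 255/15 = 17 μg/mL.
Steady-state peak Cmax,ss = C₀·R = 17 × 8/7 ≈ 19.429 μg/mL.

19.4 μg/mL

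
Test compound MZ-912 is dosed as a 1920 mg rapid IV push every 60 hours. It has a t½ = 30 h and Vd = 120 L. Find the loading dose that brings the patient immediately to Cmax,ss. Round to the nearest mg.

2560 mg

f = (1/2)^(60/30) ≈ 0.250000; accumulation ratio R = 1/(1−f) ≈ 1.33333.
Loading dose to hit Cmax,ss on first dose: D_load = D_maint·R ≈ 1920 × 1.33333 ≈ 2559.99 mg.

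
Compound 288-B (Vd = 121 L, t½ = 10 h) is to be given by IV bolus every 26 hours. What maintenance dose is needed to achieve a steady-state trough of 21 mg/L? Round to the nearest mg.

12865 mg

τ/t½ = 26/10 ≈ 2.6, so f = (1/2)^(26/10) ≈ 0.164938.
Cmin,ss = (D/Vd)·f/(1−f), so D = Cmin,ss·Vd·(1−f)/f.
D = 21 × 121 × (1−f)/f ≈ 21 × 121 × 5.06288 ≈ 12864.78 mg.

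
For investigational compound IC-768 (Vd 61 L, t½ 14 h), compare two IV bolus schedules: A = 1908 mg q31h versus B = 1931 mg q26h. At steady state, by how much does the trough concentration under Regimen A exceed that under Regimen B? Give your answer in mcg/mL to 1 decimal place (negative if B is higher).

Regimen A: f = (1/2)^(31/14) ≈ 0.2155; Cmin,ss = (1908/61)·f/(1−f) ≈ 8.592 mcg/mL.
Regimen B: f = (1/2)^(26/14) ≈ 0.2760; Cmin,ss = (1931/61)·f/(1−f) ≈ 12.068 mcg/mL.
Difference ≈ 8.592 − 12.068 ≈ -3.476 mcg/mL.

-3.5 mcg/mL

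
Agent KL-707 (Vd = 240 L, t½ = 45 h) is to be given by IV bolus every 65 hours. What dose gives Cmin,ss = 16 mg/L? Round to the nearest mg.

6611 mg

τ/t½ = 65/45 ≈ 1.4444, so f = (1/2)^(65/45) ≈ 0.367434.
Cmin,ss = (D/Vd)·f/(1−f), so D = Cmin,ss·Vd·(1−f)/f.
D = 16 × 240 × (1−f)/f ≈ 16 × 240 × 1.72158 ≈ 6610.87 mg.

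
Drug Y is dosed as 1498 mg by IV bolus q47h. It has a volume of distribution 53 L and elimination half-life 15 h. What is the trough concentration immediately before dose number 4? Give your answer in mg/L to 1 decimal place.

f = (1/2)^(τ/t½) = (1/2)^(47/15) ≈ 0.1140.
C₀ = D/Vd = 1498/53 ≈ 28.264 mg/L.
Before the 4th dose, 3 doses have been given. Superposition: Cmin = C₀·(f + f² + … + f^3).
≈ 28.264 × (0.1140 + 0.0130 + 0.0015) ≈ 28.264 × 0.1285 ≈ 3.632 mg/L.

3.6 mg/L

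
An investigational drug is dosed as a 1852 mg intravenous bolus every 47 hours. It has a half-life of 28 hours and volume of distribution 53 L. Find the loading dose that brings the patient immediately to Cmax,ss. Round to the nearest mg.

f = (1/2)^(47/28) ≈ 0.312392; accumulation ratio R = 1/(1−f) ≈ 1.45432.
Loading dose to hit Cmax,ss on first dose: D_load = D_maint·R ≈ 1852 × 1.45432 ≈ 2693.40 mg.

2693 mg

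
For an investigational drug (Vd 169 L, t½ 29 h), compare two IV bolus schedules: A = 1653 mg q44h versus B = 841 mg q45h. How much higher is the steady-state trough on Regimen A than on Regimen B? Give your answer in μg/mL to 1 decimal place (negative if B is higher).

Regimen A: f = (1/2)^(44/29) ≈ 0.3494; Cmin,ss = (1653/169)·f/(1−f) ≈ 5.253 μg/mL.
Regimen B: f = (1/2)^(45/29) ≈ 0.3411; Cmin,ss = (841/169)·f/(1−f) ≈ 2.576 μg/mL.
Difference ≈ 5.253 − 2.576 ≈ 2.677 μg/mL.

2.7 μg/mL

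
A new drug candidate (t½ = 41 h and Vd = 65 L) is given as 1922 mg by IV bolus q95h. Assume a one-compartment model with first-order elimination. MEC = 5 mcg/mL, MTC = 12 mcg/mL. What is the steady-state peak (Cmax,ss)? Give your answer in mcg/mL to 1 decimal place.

37.0 mcg/mL

Over one 95-h interval, 95/41 ≈ 2.3171 half-lives elapse, leaving f ≈ 0.2007 of each dose.
Accumulation ratio R = 1/(1 − f) ≈ 1/0.7993 ≈ 1.2511.
Each bolus raises the concentration by D/Vd = 1922/65 ≈ 29.569 mcg/mL.
Cmax,ss = C₀/(1 − f) ≈ 29.569/0.7993 ≈ 36.994 mcg/mL.
Peak 37.0 mcg/mL vs MTC 12 mcg/mL: exceeds toxic threshold.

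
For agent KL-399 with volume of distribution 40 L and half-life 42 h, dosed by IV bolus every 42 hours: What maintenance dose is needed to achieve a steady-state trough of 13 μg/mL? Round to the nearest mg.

τ/t½ = 42/42 ≈ 1, so f = (1/2)^(42/42) ≈ 0.500000.
Cmin,ss = (D/Vd)·f/(1−f), so D = Cmin,ss·Vd·(1−f)/f.
D = 13 × 40 × (1−f)/f ≈ 13 × 40 × 1.00000 ≈ 520.00 mg.

520 mg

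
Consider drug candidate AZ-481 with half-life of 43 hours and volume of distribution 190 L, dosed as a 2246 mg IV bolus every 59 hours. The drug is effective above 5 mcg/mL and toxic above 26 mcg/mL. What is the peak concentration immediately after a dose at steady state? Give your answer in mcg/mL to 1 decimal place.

Over one 59-h interval, 59/43 ≈ 1.3721 half-lives elapse, leaving f ≈ 0.3863 of each dose.
At steady state, accumulation factor R = 1/(1 − e^(−kτ)) ≈ 1.6295.
Single-dose peak C₀ = D/Vd = 2246/190 ≈ 11.821 mcg/mL.
Cmax,ss = C₀/(1 − f) ≈ 11.821/0.6137 ≈ 19.262 mcg/mL.
Peak 19.3 mcg/mL vs MTC 26 mcg/mL: below toxic threshold.

19.3 mcg/mL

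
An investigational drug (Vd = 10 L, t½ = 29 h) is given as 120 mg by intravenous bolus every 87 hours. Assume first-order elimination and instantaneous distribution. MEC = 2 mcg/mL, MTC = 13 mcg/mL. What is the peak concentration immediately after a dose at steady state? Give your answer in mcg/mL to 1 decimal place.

13.7 mcg/mL

τ = 87 h = 3 half-lives, so f = (1/2)^3 = 0.125.
At steady state, R = 1/(1 − 0.125) = 8/7.
Single-dose peak C₀ = D/Vd = 120/10 = 12 mcg/mL.
Steady-state peak Cmax,ss = C₀·R = 12 × 8/7 ≈ 13.714 mcg/mL.
Peak 13.7 mcg/mL vs MTC 13 mcg/mL: exceeds toxic threshold.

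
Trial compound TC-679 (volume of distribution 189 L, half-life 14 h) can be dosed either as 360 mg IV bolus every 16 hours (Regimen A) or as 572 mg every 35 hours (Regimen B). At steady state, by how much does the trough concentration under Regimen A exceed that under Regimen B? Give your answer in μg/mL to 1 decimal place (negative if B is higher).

0.9 μg/mL

Regimen A: f = (1/2)^(16/14) ≈ 0.4529; Cmin,ss = (360/189)·f/(1−f) ≈ 1.577 μg/mL.
Regimen B: f = (1/2)^(35/14) ≈ 0.1768; Cmin,ss = (572/189)·f/(1−f) ≈ 0.650 μg/mL.
Difference ≈ 1.577 − 0.650 ≈ 0.927 μg/mL.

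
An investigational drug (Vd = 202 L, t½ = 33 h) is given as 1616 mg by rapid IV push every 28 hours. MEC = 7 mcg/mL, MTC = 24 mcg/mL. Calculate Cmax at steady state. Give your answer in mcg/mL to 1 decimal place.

18.0 mcg/mL

τ/t½ = 28/33 ≈ 0.84848, so fraction remaining f = (1/2)^(28/33) ≈ 0.5554.
At steady state, accumulation factor R = 1/(1 − e^(−kτ)) ≈ 2.2492.
Each bolus raises the concentration by D/Vd = 1616/202 ≈ 8.000 mcg/mL.
Cmax,ss = C₀/(1 − f) ≈ 8.000/0.4446 ≈ 17.994 mcg/mL.
Peak 18.0 mcg/mL vs MTC 24 mcg/mL: below toxic threshold.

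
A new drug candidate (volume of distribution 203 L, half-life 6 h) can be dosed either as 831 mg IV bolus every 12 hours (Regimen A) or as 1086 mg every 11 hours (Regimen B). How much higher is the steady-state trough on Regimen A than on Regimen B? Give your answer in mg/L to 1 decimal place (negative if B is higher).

Regimen A: f = (1/2)^(12/6) ≈ 0.2500; Cmin,ss = (831/203)·f/(1−f) ≈ 1.365 mg/L.
Regimen B: f = (1/2)^(11/6) ≈ 0.2806; Cmin,ss = (1086/203)·f/(1−f) ≈ 2.087 mg/L.
Difference ≈ 1.365 − 2.087 ≈ -0.722 mg/L.

-0.7 mg/L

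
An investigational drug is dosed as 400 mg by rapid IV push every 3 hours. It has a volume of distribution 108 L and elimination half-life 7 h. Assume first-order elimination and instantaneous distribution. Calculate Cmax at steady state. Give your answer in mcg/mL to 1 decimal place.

k = ln2/t½ = ln2/7 ≈ 0.099021 h⁻¹; fraction remaining f = e^(−kτ) = e^(−0.099021×3) ≈ 0.7430.
Accumulation ratio R = 1/(1 − f) ≈ 1/0.2570 ≈ 3.8911.
Single-dose peak C₀ = D/Vd = 400/108 ≈ 3.704 mcg/mL.
Steady-state peak Cmax,ss = C₀·R ≈ 3.704 × 3.8911 ≈ 14.413 mcg/mL.

14.4 mcg/mL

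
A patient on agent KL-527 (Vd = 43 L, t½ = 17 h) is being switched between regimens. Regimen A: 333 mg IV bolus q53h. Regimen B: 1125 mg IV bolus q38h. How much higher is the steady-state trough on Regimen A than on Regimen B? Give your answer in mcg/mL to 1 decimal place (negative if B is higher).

-6.0 mcg/mL

Regimen A: f = (1/2)^(53/17) ≈ 0.1152; Cmin,ss = (333/43)·f/(1−f) ≈ 1.008 mcg/mL.
Regimen B: f = (1/2)^(38/17) ≈ 0.2124; Cmin,ss = (1125/43)·f/(1−f) ≈ 7.056 mcg/mL.
Difference ≈ 1.008 − 7.056 ≈ -6.048 mcg/mL.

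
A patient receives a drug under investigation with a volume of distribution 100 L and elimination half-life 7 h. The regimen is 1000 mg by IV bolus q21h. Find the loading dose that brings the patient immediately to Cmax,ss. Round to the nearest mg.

f = (1/2)^(21/7) ≈ 0.125000; accumulation ratio R = 1/(1−f) ≈ 1.14286.
Loading dose to hit Cmax,ss on first dose: D_load = D_maint·R ≈ 1000 × 1.14286 ≈ 1142.86 mg.

1143 mg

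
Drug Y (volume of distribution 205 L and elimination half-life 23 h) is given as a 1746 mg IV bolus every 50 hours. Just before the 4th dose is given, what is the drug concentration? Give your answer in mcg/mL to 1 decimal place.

f = (1/2)^(τ/t½) = (1/2)^(50/23) ≈ 0.2216.
C₀ = D/Vd = 1746/205 ≈ 8.517 mcg/mL.
Before the 4th dose, 3 doses have been given. Superposition: Cmin = C₀·(f + f² + … + f^3).
≈ 8.517 × (0.2216 + 0.0491 + 0.0109) ≈ 8.517 × 0.2816 ≈ 2.398 mcg/mL.

2.4 mcg/mL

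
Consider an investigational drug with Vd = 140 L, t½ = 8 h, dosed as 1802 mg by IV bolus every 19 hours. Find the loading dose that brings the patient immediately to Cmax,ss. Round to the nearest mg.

f = (1/2)^(19/8) ≈ 0.192776; accumulation ratio R = 1/(1−f) ≈ 1.23881.
Loading dose to hit Cmax,ss on first dose: D_load = D_maint·R ≈ 1802 × 1.23881 ≈ 2232.34 mg.

2232 mg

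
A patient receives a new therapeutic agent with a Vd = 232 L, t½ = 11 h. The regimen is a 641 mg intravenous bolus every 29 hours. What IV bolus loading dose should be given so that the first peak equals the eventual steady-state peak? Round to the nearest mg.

f = (1/2)^(29/11) ≈ 0.160833; accumulation ratio R = 1/(1−f) ≈ 1.19166.
Loading dose to hit Cmax,ss on first dose: D_load = D_maint·R ≈ 641 × 1.19166 ≈ 763.85 mg.

764 mg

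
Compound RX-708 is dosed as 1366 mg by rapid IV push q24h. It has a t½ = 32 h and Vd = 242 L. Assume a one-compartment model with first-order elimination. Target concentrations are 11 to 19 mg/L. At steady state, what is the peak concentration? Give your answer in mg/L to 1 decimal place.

τ/t½ = 24/32 ≈ 0.75, so fraction remaining f = (1/2)^(24/32) ≈ 0.5946.
Accumulation ratio R = 1/(1 − f) ≈ 1/0.4054 ≈ 2.4667.
Single-dose peak C₀ = D/Vd = 1366/242 ≈ 5.645 mg/L.
Steady-state peak Cmax,ss = C₀·R ≈ 5.645 × 2.4667 ≈ 13.925 mg/L.
Peak 13.9 mg/L vs MTC 19 mg/L: below toxic threshold.

13.9 mg/L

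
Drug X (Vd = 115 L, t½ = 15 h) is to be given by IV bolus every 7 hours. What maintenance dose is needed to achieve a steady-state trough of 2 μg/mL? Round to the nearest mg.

τ/t½ = 7/15 ≈ 0.46667, so f = (1/2)^(7/15) ≈ 0.723635.
Cmin,ss = (D/Vd)·f/(1−f), so D = Cmin,ss·Vd·(1−f)/f.
D = 2 × 115 × (1−f)/f ≈ 2 × 115 × 0.38191 ≈ 87.84 mg.

88 mg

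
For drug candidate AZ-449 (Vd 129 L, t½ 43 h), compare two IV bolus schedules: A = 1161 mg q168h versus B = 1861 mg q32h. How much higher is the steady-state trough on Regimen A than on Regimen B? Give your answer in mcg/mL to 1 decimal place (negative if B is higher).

Regimen A: f = (1/2)^(168/43) ≈ 0.0667; Cmin,ss = (1161/129)·f/(1−f) ≈ 0.643 mcg/mL.
Regimen B: f = (1/2)^(32/43) ≈ 0.5970; Cmin,ss = (1861/129)·f/(1−f) ≈ 21.371 mcg/mL.
Difference ≈ 0.643 − 21.371 ≈ -20.728 mcg/mL.

-20.7 mcg/mL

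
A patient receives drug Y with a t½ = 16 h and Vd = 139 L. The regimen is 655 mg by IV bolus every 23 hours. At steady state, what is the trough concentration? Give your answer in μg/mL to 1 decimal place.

τ/t½ = 23/16 ≈ 1.4375, so fraction remaining f = (1/2)^(23/16) ≈ 0.3692.
Single-dose peak C₀ = D/Vd = 655/139 ≈ 4.712 μg/mL.
Steady-state trough Cmin,ss = C₀·f/(1−f) ≈ 4.712 × 0.3692/0.6308 ≈ 2.758 μg/mL.

2.8 μg/mL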